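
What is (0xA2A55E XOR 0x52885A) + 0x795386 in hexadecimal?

0x169808A

First 0xA2A55E XOR 0x52885A = 0xF02D04.
Add column by column in base 16, right to left:
  4+6 = A
  0+8 = 8
  D+3 = 0 carry 1
  2+5+1 = 8
  0+9 = 9
  F+7 = 6 carry 1
  final carry 1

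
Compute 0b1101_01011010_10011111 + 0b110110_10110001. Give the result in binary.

Add column by column in base 2, right to left:
  1+1 = 0 carry 1
  1+0+1 = 0 carry 1
  1+0+1 = 0 carry 1
  1+0+1 = 0 carry 1
  1+1+1 = 1 carry 1
  0+1+1 = 0 carry 1
  0+0+1 = 1
  1+1 = 0 carry 1
  0+0+1 = 1
  1+1 = 0 carry 1
  0+1+1 = 0 carry 1
  1+0+1 = 0 carry 1
  1+1+1 = 1 carry 1
  0+1+1 = 0 carry 1
  1+0+1 = 0 carry 1
  0+0+1 = 1
  1+0 = 1
  0+0 = 0
  1+0 = 1
  1+0 = 1

0b11011001000101010000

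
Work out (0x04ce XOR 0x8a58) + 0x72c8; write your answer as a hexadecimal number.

0x1015e

First 0x04ce XOR 0x8a58 = 0x8e96.
Add column by column in base 16, right to left:
  6+8 = e
  9+c = 5 carry 1
  e+2+1 = 1 carry 1
  8+7+1 = 0 carry 1
  final carry 1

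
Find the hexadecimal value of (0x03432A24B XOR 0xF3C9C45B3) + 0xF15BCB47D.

First 0x03432A24B XOR 0xF3C9C45B3 = 0xF08AEE7F8.
Add column by column in base 16, right to left:
  8+D = 5 carry 1
  F+7+1 = 7 carry 1
  7+4+1 = C
  E+B = 9 carry 1
  E+C+1 = B carry 1
  A+B+1 = 6 carry 1
  8+5+1 = E
  0+1 = 1
  F+F = E carry 1
  final carry 1

0x1E1E6B9C75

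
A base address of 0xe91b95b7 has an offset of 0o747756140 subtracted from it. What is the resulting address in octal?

0o34136734527

0xe91b95b7 = 0o35106712667 in octal.
Subtract column by column in base 8:
  7-0 → 7
  6-4 → 2
  6-1 → 5
  2-6 → 4 (borrow)
  1-5-1 → 3 (borrow)
  7-7-1 → 7 (borrow)
  6-7-1 → 6 (borrow)
  0-4-1 → 3 (borrow)
  1-7-1 → 1 (borrow)
  5-0-1 → 4
  3-0 → 3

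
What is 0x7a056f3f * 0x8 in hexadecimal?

Multiply each base-16 digit by 8, carrying:
  f×8 = 120 → write 8 carry 7
  3×8+7 = 31 → write f carry 1
  f×8+1 = 121 → write 9 carry 7
  6×8+7 = 55 → write 7 carry 3
  5×8+3 = 43 → write b carry 2
  0×8+2 = 2 → write 2
  a×8 = 80 → write 0 carry 5
  7×8+5 = 61 → write d carry 3
  remaining carry: 3

0x3d02b79f8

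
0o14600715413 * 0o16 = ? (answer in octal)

0o262414475232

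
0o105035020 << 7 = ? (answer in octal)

0o21207204000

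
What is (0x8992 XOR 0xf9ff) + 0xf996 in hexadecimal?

0x16a03

First 0x8992 XOR 0xf9ff = 0x706d.
Add column by column in base 16, right to left:
  d+6 = 3 carry 1
  6+9+1 = 0 carry 1
  0+9+1 = a
  7+f = 6 carry 1
  final carry 1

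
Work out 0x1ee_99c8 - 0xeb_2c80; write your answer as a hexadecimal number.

0x1036d48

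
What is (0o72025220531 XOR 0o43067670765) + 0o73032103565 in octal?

0o124074554041

First 0o72025220531 XOR 0o43067670765 = 0o31042450254.
Add column by column in base 8, right to left:
  4+5 = 1 carry 1
  5+6+1 = 4 carry 1
  2+5+1 = 0 carry 1
  0+3+1 = 4
  5+0 = 5
  4+1 = 5
  2+2 = 4
  4+3 = 7
  0+0 = 0
  1+3 = 4
  3+7 = 2 carry 1
  final carry 1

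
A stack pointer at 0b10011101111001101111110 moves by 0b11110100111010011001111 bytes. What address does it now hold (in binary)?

0b110010010110100001001101

Add column by column in base 2, right to left:
  0+1 = 1
  1+1 = 0 carry 1
  1+1+1 = 1 carry 1
  1+1+1 = 1 carry 1
  1+0+1 = 0 carry 1
  1+0+1 = 0 carry 1
  1+1+1 = 1 carry 1
  0+1+1 = 0 carry 1
  1+0+1 = 0 carry 1
  1+0+1 = 0 carry 1
  0+1+1 = 0 carry 1
  0+0+1 = 1
  1+1 = 0 carry 1
  1+1+1 = 1 carry 1
  1+1+1 = 1 carry 1
  1+0+1 = 0 carry 1
  0+0+1 = 1
  1+1 = 0 carry 1
  1+0+1 = 0 carry 1
  1+1+1 = 1 carry 1
  0+1+1 = 0 carry 1
  0+1+1 = 0 carry 1
  1+1+1 = 1 carry 1
  final carry 1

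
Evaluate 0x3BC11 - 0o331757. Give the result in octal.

0x3BC11 = 0o736021 in octal.
Subtract column by column in base 8:
  1-7 → 2 (borrow)
  2-5-1 → 4 (borrow)
  0-7-1 → 0 (borrow)
  6-1-1 → 4
  3-3 → 0
  7-3 → 4

0o404042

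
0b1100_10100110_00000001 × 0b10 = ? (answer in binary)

Multiply each base-2 digit by 2, carrying:
  1×2 = 2 → write 0 carry 1
  0×2+1 = 1 → write 1
  0×2 = 0 → write 0
  0×2 = 0 → write 0
  0×2 = 0 → write 0
  0×2 = 0 → write 0
  0×2 = 0 → write 0
  0×2 = 0 → write 0
  0×2 = 0 → write 0
  1×2 = 2 → write 0 carry 1
  1×2+1 = 3 → write 1 carry 1
  0×2+1 = 1 → write 1
  0×2 = 0 → write 0
  1×2 = 2 → write 0 carry 1
  0×2+1 = 1 → write 1
  1×2 = 2 → write 0 carry 1
  0×2+1 = 1 → write 1
  0×2 = 0 → write 0
  1×2 = 2 → write 0 carry 1
  1×2+1 = 3 → write 1 carry 1
  remaining carry: 1

0b110010100110000000010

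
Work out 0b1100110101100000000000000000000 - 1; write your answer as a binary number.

The trailing 20 digits are 0, so subtracting 1 borrows through: they become 1 and the next digit up decrements.

0b1100110101011111111111111111111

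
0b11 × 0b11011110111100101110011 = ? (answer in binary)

0b1010011100110110001011001

Multiply each base-2 digit by 3, carrying:
  1×3 = 3 → write 1 carry 1
  1×3+1 = 4 → write 0 carry 2
  0×3+2 = 2 → write 0 carry 1
  0×3+1 = 1 → write 1
  1×3 = 3 → write 1 carry 1
  1×3+1 = 4 → write 0 carry 2
  1×3+2 = 5 → write 1 carry 2
  0×3+2 = 2 → write 0 carry 1
  1×3+1 = 4 → write 0 carry 2
  0×3+2 = 2 → write 0 carry 1
  0×3+1 = 1 → write 1
  1×3 = 3 → write 1 carry 1
  1×3+1 = 4 → write 0 carry 2
  1×3+2 = 5 → write 1 carry 2
  1×3+2 = 5 → write 1 carry 2
  0×3+2 = 2 → write 0 carry 1
  1×3+1 = 4 → write 0 carry 2
  1×3+2 = 5 → write 1 carry 2
  1×3+2 = 5 → write 1 carry 2
  1×3+2 = 5 → write 1 carry 2
  0×3+2 = 2 → write 0 carry 1
  1×3+1 = 4 → write 0 carry 2
  1×3+2 = 5 → write 1 carry 2
  remaining carry: 10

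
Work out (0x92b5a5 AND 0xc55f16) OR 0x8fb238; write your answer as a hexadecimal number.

0x8fb73c

0x92b5a5 AND 0xc55f16 = 0x801504.
Then OR with 0x8fb238.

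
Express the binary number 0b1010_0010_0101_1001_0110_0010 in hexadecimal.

0xA25962

Group the bits into nibbles: 1010 0010 0101 1001 0110 0010 → A25962.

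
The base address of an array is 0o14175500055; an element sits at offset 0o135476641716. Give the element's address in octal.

0o151674341773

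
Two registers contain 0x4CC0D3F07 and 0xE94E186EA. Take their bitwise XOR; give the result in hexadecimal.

XOR each hex digit independently (no carries):
  4^E=A, C^9=5, C^4=8, 0^E=E, D^1=C, 3^8=B, F^6=9, 0^E=E, 7^A=D

0xA58ECB9ED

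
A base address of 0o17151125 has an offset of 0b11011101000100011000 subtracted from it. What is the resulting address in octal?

0o13600475

0b11011101000100011000 = 0o3350430 in octal.
Subtract column by column in base 8:
  5-0 → 5
  2-3 → 7 (borrow)
  1-4-1 → 4 (borrow)
  1-0-1 → 0
  5-5 → 0
  1-3 → 6 (borrow)
  7-3-1 → 3
  1-0 → 1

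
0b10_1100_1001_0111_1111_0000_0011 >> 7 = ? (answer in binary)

0b1011001001011111110

Right shift by 7: drop the 7 least-significant bits.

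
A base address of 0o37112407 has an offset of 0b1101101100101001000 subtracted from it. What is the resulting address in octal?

0o35335677

0b1101101100101001000 = 0o1554510 in octal.
Subtract column by column in base 8:
  7-0 → 7
  0-1 → 7 (borrow)
  4-5-1 → 6 (borrow)
  2-4-1 → 5 (borrow)
  1-5-1 → 3 (borrow)
  1-5-1 → 3 (borrow)
  7-1-1 → 5
  3-0 → 3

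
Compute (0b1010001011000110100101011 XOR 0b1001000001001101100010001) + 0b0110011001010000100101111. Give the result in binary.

0b1001100011011011101101001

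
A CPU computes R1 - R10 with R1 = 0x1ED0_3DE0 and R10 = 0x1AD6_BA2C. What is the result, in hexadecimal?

0x3F983B4

Subtract column by column in base 16:
  0-C → 4 (borrow)
  E-2-1 → B
  D-A → 3
  3-B → 8 (borrow)
  0-6-1 → 9 (borrow)
  D-D-1 → F (borrow)
  E-A-1 → 3
  1-1 → 0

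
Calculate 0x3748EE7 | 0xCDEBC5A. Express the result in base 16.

OR each hex digit independently (no carries):
  3|C=F, 7|D=F, 4|E=E, 8|B=B, E|C=E, E|5=F, 7|A=F

0xFFEBEFF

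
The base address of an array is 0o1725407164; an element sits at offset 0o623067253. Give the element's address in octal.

0o2550476437

Add column by column in base 8, right to left:
  4+3 = 7
  6+5 = 3 carry 1
  1+2+1 = 4
  7+7 = 6 carry 1
  0+6+1 = 7
  4+0 = 4
  5+3 = 0 carry 1
  2+2+1 = 5
  7+6 = 5 carry 1
  1+0+1 = 2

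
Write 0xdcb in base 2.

0b110111001011

Expand each hex digit to 4 bits: d=1101 c=1100 b=1011.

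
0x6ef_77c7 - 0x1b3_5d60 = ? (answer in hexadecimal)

Subtract column by column in base 16:
  7-0 → 7
  c-6 → 6
  7-d → a (borrow)
  7-5-1 → 1
  f-3 → c
  e-b → 3
  6-1 → 5

0x53c1a67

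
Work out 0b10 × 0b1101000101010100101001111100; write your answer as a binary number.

Multiply each base-2 digit by 2, carrying:
  0×2 = 0 → write 0
  0×2 = 0 → write 0
  1×2 = 2 → write 0 carry 1
  1×2+1 = 3 → write 1 carry 1
  1×2+1 = 3 → write 1 carry 1
  1×2+1 = 3 → write 1 carry 1
  1×2+1 = 3 → write 1 carry 1
  0×2+1 = 1 → write 1
  0×2 = 0 → write 0
  1×2 = 2 → write 0 carry 1
  0×2+1 = 1 → write 1
  1×2 = 2 → write 0 carry 1
  0×2+1 = 1 → write 1
  0×2 = 0 → write 0
  1×2 = 2 → write 0 carry 1
  0×2+1 = 1 → write 1
  1×2 = 2 → write 0 carry 1
  0×2+1 = 1 → write 1
  1×2 = 2 → write 0 carry 1
  0×2+1 = 1 → write 1
  1×2 = 2 → write 0 carry 1
  0×2+1 = 1 → write 1
  0×2 = 0 → write 0
  0×2 = 0 → write 0
  1×2 = 2 → write 0 carry 1
  0×2+1 = 1 → write 1
  1×2 = 2 → write 0 carry 1
  1×2+1 = 3 → write 1 carry 1
  remaining carry: 1

0b11010001010101001010011111000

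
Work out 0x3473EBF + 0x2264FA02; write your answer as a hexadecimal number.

0x25AC38C1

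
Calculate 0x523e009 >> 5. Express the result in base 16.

5 bits is not a whole number of base-16 digits; in binary: 101001000111110000000001001 >> 5 = 1010010001111100000000.

0x291f00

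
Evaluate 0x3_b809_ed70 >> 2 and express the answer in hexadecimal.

2 bits is not a whole number of base-16 digits; in binary: 1110111000000010011110110101110000 >> 2 = 11101110000000100111101101011100.

0xee027b5c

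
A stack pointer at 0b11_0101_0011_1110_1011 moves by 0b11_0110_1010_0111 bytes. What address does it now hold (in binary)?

0b111000101010010010

Add column by column in base 2, right to left:
  1+1 = 0 carry 1
  1+1+1 = 1 carry 1
  0+1+1 = 0 carry 1
  1+0+1 = 0 carry 1
  0+0+1 = 1
  1+1 = 0 carry 1
  1+0+1 = 0 carry 1
  1+1+1 = 1 carry 1
  1+0+1 = 0 carry 1
  1+1+1 = 1 carry 1
  0+1+1 = 0 carry 1
  0+0+1 = 1
  1+1 = 0 carry 1
  0+1+1 = 0 carry 1
  1+0+1 = 0 carry 1
  0+0+1 = 1
  1+0 = 1
  1+0 = 1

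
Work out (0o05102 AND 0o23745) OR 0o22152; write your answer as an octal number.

0o23152

0o05102 AND 0o23745 = 0o01100.
Then OR with 0o22152.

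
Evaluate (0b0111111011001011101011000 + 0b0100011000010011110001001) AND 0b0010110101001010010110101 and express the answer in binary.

Add column by column in base 2, right to left:
  0+1 = 1
  0+0 = 0
  0+0 = 0
  1+1 = 0 carry 1
  1+0+1 = 0 carry 1
  0+0+1 = 1
  1+0 = 1
  0+1 = 1
  1+1 = 0 carry 1
  1+1+1 = 1 carry 1
  1+1+1 = 1 carry 1
  0+0+1 = 1
  1+0 = 1
  0+1 = 1
  0+0 = 0
  1+0 = 1
  1+0 = 1
  0+0 = 0
  1+1 = 0 carry 1
  1+1+1 = 1 carry 1
  1+0+1 = 0 carry 1
  1+0+1 = 0 carry 1
  1+0+1 = 0 carry 1
  1+1+1 = 1 carry 1
  final carry 1
Sum = 0b1100010011011111011100001; now AND with 0b0010110101001010010110101:
  1100010011011111011100001
& 0010110101001010010110101
= 0000010001001010010100001

0b10001001010010100001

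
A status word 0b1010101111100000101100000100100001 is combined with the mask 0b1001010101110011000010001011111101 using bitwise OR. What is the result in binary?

0b1011111111110011101110001111111101

OR bit by bit (1 where either bit is 1):
  1010101111100000101100000100100001
| 1001010101110011000010001011111101
= 1011111111110011101110001111111101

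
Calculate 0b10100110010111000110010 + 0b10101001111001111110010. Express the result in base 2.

0b101010000010001000100100

Add column by column in base 2, right to left:
  0+0 = 0
  1+1 = 0 carry 1
  0+0+1 = 1
  0+0 = 0
  1+1 = 0 carry 1
  1+1+1 = 1 carry 1
  0+1+1 = 0 carry 1
  0+1+1 = 0 carry 1
  0+1+1 = 0 carry 1
  1+1+1 = 1 carry 1
  1+0+1 = 0 carry 1
  1+0+1 = 0 carry 1
  0+1+1 = 0 carry 1
  1+1+1 = 1 carry 1
  0+1+1 = 0 carry 1
  0+1+1 = 0 carry 1
  1+0+1 = 0 carry 1
  1+0+1 = 0 carry 1
  0+1+1 = 0 carry 1
  0+0+1 = 1
  1+1 = 0 carry 1
  0+0+1 = 1
  1+1 = 0 carry 1
  final carry 1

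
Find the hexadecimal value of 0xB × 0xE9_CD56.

0xA0BD2B2

Multiply each base-16 digit by 11, carrying:
  6×11 = 66 → write 2 carry 4
  5×11+4 = 59 → write B carry 3
  D×11+3 = 146 → write 2 carry 9
  C×11+9 = 141 → write D carry 8
  9×11+8 = 107 → write B carry 6
  E×11+6 = 160 → write 0 carry 10
  remaining carry: A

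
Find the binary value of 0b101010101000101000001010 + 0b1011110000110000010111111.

0b10001000101110101011001001

Add column by column in base 2, right to left:
  0+1 = 1
  1+1 = 0 carry 1
  0+1+1 = 0 carry 1
  1+1+1 = 1 carry 1
  0+1+1 = 0 carry 1
  0+1+1 = 0 carry 1
  0+0+1 = 1
  0+1 = 1
  0+0 = 0
  1+0 = 1
  0+0 = 0
  1+0 = 1
  0+0 = 0
  0+1 = 1
  0+1 = 1
  1+0 = 1
  0+0 = 0
  1+0 = 1
  0+0 = 0
  1+1 = 0 carry 1
  0+1+1 = 0 carry 1
  1+1+1 = 1 carry 1
  0+1+1 = 0 carry 1
  1+0+1 = 0 carry 1
  0+1+1 = 0 carry 1
  final carry 1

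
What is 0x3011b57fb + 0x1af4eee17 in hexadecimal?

Add column by column in base 16, right to left:
  b+7 = 2 carry 1
  f+1+1 = 1 carry 1
  7+e+1 = 6 carry 1
  5+e+1 = 4 carry 1
  b+e+1 = a carry 1
  1+4+1 = 6
  1+f = 0 carry 1
  0+a+1 = b
  3+1 = 4

0x4b06a4612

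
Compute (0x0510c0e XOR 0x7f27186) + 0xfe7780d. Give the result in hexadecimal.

0x178af595

First 0x0510c0e XOR 0x7f27186 = 0x7a37d88.
Add column by column in base 16, right to left:
  8+d = 5 carry 1
  8+0+1 = 9
  d+8 = 5 carry 1
  7+7+1 = f
  3+7 = a
  a+e = 8 carry 1
  7+f+1 = 7 carry 1
  final carry 1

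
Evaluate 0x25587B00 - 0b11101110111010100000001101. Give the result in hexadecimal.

0x219CD2F3

0b11101110111010100000001101 = 0x3BBA80D in hexadecimal.
Subtract column by column in base 16:
  0-D → 3 (borrow)
  0-0-1 → F (borrow)
  B-8-1 → 2
  7-A → D (borrow)
  8-B-1 → C (borrow)
  5-B-1 → 9 (borrow)
  5-3-1 → 1
  2-0 → 2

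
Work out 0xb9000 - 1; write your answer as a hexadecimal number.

0xb8fff

The trailing 3 digits are 0, so subtracting 1 borrows through: they become F and the next digit up decrements.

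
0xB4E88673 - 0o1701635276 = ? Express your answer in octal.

0o24570245665

0xB4E88673 = 0o26472103163 in octal.
Subtract column by column in base 8:
  3-6 → 5 (borrow)
  6-7-1 → 6 (borrow)
  1-2-1 → 6 (borrow)
  3-5-1 → 5 (borrow)
  0-3-1 → 4 (borrow)
  1-6-1 → 2 (borrow)
  2-1-1 → 0
  7-0 → 7
  4-7 → 5 (borrow)
  6-1-1 → 4
  2-0 → 2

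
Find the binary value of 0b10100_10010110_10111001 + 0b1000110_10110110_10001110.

0b10110110100110101000111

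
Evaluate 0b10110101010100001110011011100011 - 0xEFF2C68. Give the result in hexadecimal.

0xA651BA7B

0b10110101010100001110011011100011 = 0xB550E6E3 in hexadecimal.
Subtract column by column in base 16:
  3-8 → B (borrow)
  E-6-1 → 7
  6-C → A (borrow)
  E-2-1 → B
  0-F → 1 (borrow)
  5-F-1 → 5 (borrow)
  5-E-1 → 6 (borrow)
  B-0-1 → A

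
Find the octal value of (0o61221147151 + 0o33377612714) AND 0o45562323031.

0o4420322021

Add column by column in base 8, right to left:
  1+4 = 5
  5+1 = 6
  1+7 = 0 carry 1
  7+2+1 = 2 carry 1
  4+1+1 = 6
  1+6 = 7
  1+7 = 0 carry 1
  2+7+1 = 2 carry 1
  2+3+1 = 6
  1+3 = 4
  6+3 = 1 carry 1
  final carry 1
Sum = 0o114620762065; now AND with 0o45562323031:
  1&0=0, 1&4=0, 4&5=4, 6&5=4, 2&6=2, 0&2=0, 7&3=3, 6&2=2, 2&3=2, 0&0=0, 6&3=2, 5&1=1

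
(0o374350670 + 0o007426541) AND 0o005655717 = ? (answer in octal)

0o1655411

Add column by column in base 8, right to left:
  0+1 = 1
  7+4 = 3 carry 1
  6+5+1 = 4 carry 1
  0+6+1 = 7
  5+2 = 7
  3+4 = 7
  4+7 = 3 carry 1
  7+0+1 = 0 carry 1
  3+0+1 = 4
Sum = 0o403777431; now AND with 0o005655717:
  4&0=0, 0&0=0, 3&5=1, 7&6=6, 7&5=5, 7&5=5, 4&7=4, 3&1=1, 1&7=1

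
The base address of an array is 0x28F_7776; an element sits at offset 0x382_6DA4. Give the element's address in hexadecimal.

Add column by column in base 16, right to left:
  6+4 = A
  7+A = 1 carry 1
  7+D+1 = 5 carry 1
  7+6+1 = E
  F+2 = 1 carry 1
  8+8+1 = 1 carry 1
  2+3+1 = 6

0x611E51A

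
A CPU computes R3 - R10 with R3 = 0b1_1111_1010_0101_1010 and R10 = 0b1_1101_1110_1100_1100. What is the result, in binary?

0b1101110001110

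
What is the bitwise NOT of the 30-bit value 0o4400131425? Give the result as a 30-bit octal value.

0o3377646352

Each oct digit d becomes 7−d:
  4→3, 4→3, 0→7, 0→7, 1→6, 3→4, 1→6, 4→3, 2→5, 5→2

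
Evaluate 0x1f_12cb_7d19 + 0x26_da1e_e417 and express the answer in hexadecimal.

Add column by column in base 16, right to left:
  9+7 = 0 carry 1
  1+1+1 = 3
  d+4 = 1 carry 1
  7+e+1 = 6 carry 1
  b+e+1 = a carry 1
  c+1+1 = e
  2+a = c
  1+d = e
  f+6 = 5 carry 1
  1+2+1 = 4

0x45ecea6130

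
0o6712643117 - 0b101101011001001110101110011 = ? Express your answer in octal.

0b101101011001001110101110011 = 0o553116563 in octal.
Subtract column by column in base 8:
  7-3 → 4
  1-6 → 3 (borrow)
  1-5-1 → 3 (borrow)
  3-6-1 → 4 (borrow)
  4-1-1 → 2
  6-1 → 5
  2-3 → 7 (borrow)
  1-5-1 → 3 (borrow)
  7-5-1 → 1
  6-0 → 6

0o6137524334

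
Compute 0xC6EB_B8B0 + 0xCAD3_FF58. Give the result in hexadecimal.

Add column by column in base 16, right to left:
  0+8 = 8
  B+5 = 0 carry 1
  8+F+1 = 8 carry 1
  B+F+1 = B carry 1
  B+3+1 = F
  E+D = B carry 1
  6+A+1 = 1 carry 1
  C+C+1 = 9 carry 1
  final carry 1

0x191BFB808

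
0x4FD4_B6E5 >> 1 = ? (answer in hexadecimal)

0x27EA5B72

1 bits is not a whole number of base-16 digits; in binary: 1001111110101001011011011100101 >> 1 = 100111111010100101101101110010.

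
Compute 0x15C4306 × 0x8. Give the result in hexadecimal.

Multiply each base-16 digit by 8, carrying:
  6×8 = 48 → write 0 carry 3
  0×8+3 = 3 → write 3
  3×8 = 24 → write 8 carry 1
  4×8+1 = 33 → write 1 carry 2
  C×8+2 = 98 → write 2 carry 6
  5×8+6 = 46 → write E carry 2
  1×8+2 = 10 → write A

0xAE21830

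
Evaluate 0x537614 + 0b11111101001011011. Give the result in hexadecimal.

0b11111101001011011 = 0x1FA5B in hexadecimal.
Add column by column in base 16, right to left:
  4+B = F
  1+5 = 6
  6+A = 0 carry 1
  7+F+1 = 7 carry 1
  3+1+1 = 5
  5+0 = 5

0x55706F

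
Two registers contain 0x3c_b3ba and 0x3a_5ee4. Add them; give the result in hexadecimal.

0x77129e

Add column by column in base 16, right to left:
  a+4 = e
  b+e = 9 carry 1
  3+e+1 = 2 carry 1
  b+5+1 = 1 carry 1
  c+a+1 = 7 carry 1
  3+3+1 = 7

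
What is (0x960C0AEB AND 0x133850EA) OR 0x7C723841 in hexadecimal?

0x7E7A38EB

0x960C0AEB AND 0x133850EA = 0x120800EA.
Then OR with 0x7C723841.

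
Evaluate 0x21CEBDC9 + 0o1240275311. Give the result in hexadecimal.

0x2C503892

0o1240275311 = 0xA817AC9 in hexadecimal.
Add column by column in base 16, right to left:
  9+9 = 2 carry 1
  C+C+1 = 9 carry 1
  D+A+1 = 8 carry 1
  B+7+1 = 3 carry 1
  E+1+1 = 0 carry 1
  C+8+1 = 5 carry 1
  1+A+1 = C
  2+0 = 2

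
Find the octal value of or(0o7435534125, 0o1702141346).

0o7737575367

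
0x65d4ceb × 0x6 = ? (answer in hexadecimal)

0x262fcd82

Multiply each base-16 digit by 6, carrying:
  b×6 = 66 → write 2 carry 4
  e×6+4 = 88 → write 8 carry 5
  c×6+5 = 77 → write d carry 4
  4×6+4 = 28 → write c carry 1
  d×6+1 = 79 → write f carry 4
  5×6+4 = 34 → write 2 carry 2
  6×6+2 = 38 → write 6 carry 2
  remaining carry: 2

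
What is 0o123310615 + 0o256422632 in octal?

Add column by column in base 8, right to left:
  5+2 = 7
  1+3 = 4
  6+6 = 4 carry 1
  0+2+1 = 3
  1+2 = 3
  3+4 = 7
  3+6 = 1 carry 1
  2+5+1 = 0 carry 1
  1+2+1 = 4

0o401733447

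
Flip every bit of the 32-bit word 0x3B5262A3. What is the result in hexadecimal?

0xC4AD9D5C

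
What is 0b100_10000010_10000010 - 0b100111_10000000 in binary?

Subtract column by column in base 2:
  0-0 → 0
  1-0 → 1
  0-0 → 0
  0-0 → 0
  0-0 → 0
  0-0 → 0
  0-0 → 0
  1-1 → 0
  0-1 → 1 (borrow)
  1-1-1 → 1 (borrow)
  0-1-1 → 0 (borrow)
  0-0-1 → 1 (borrow)
  0-0-1 → 1 (borrow)
  0-1-1 → 0 (borrow)
  0-0-1 → 1 (borrow)
  1-0-1 → 0
  0-0 → 0
  0-0 → 0
  1-0 → 1

0b1000101101100000010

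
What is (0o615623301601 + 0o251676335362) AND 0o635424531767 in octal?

0o25420431163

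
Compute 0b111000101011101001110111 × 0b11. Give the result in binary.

0b10101010000010111101100101

Multiply each base-2 digit by 3, carrying:
  1×3 = 3 → write 1 carry 1
  1×3+1 = 4 → write 0 carry 2
  1×3+2 = 5 → write 1 carry 2
  0×3+2 = 2 → write 0 carry 1
  1×3+1 = 4 → write 0 carry 2
  1×3+2 = 5 → write 1 carry 2
  1×3+2 = 5 → write 1 carry 2
  0×3+2 = 2 → write 0 carry 1
  0×3+1 = 1 → write 1
  1×3 = 3 → write 1 carry 1
  0×3+1 = 1 → write 1
  1×3 = 3 → write 1 carry 1
  1×3+1 = 4 → write 0 carry 2
  1×3+2 = 5 → write 1 carry 2
  0×3+2 = 2 → write 0 carry 1
  1×3+1 = 4 → write 0 carry 2
  0×3+2 = 2 → write 0 carry 1
  1×3+1 = 4 → write 0 carry 2
  0×3+2 = 2 → write 0 carry 1
  0×3+1 = 1 → write 1
  0×3 = 0 → write 0
  1×3 = 3 → write 1 carry 1
  1×3+1 = 4 → write 0 carry 2
  1×3+2 = 5 → write 1 carry 2
  remaining carry: 10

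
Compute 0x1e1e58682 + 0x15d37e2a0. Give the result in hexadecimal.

Add column by column in base 16, right to left:
  2+0 = 2
  8+a = 2 carry 1
  6+2+1 = 9
  8+e = 6 carry 1
  5+7+1 = d
  e+3 = 1 carry 1
  1+d+1 = f
  e+5 = 3 carry 1
  1+1+1 = 3

0x33f1d6922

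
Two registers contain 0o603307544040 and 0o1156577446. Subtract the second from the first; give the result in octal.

Subtract column by column in base 8:
  0-6 → 2 (borrow)
  4-4-1 → 7 (borrow)
  0-4-1 → 3 (borrow)
  4-7-1 → 4 (borrow)
  4-7-1 → 4 (borrow)
  5-5-1 → 7 (borrow)
  7-6-1 → 0
  0-5 → 3 (borrow)
  3-1-1 → 1
  3-1 → 2
  0-0 → 0
  6-0 → 6

0o602130744372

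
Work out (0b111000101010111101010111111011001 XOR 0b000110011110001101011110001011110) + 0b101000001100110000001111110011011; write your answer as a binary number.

First 0b111000101010111101010111111011001 XOR 0b000110011110001101011110001011110 = 0b111110110100110000001001110000111.
Add column by column in base 2, right to left:
  1+1 = 0 carry 1
  1+1+1 = 1 carry 1
  1+0+1 = 0 carry 1
  0+1+1 = 0 carry 1
  0+1+1 = 0 carry 1
  0+0+1 = 1
  0+0 = 0
  1+1 = 0 carry 1
  1+1+1 = 1 carry 1
  1+1+1 = 1 carry 1
  0+1+1 = 0 carry 1
  0+1+1 = 0 carry 1
  1+1+1 = 1 carry 1
  0+0+1 = 1
  0+0 = 0
  0+0 = 0
  0+0 = 0
  0+0 = 0
  0+0 = 0
  1+1 = 0 carry 1
  1+1+1 = 1 carry 1
  0+0+1 = 1
  0+0 = 0
  1+1 = 0 carry 1
  0+1+1 = 0 carry 1
  1+0+1 = 0 carry 1
  1+0+1 = 0 carry 1
  0+0+1 = 1
  1+0 = 1
  1+0 = 1
  1+1 = 0 carry 1
  1+0+1 = 0 carry 1
  1+1+1 = 1 carry 1
  final carry 1

0b1100111000001100000011001100100010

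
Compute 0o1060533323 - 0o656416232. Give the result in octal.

0o202115071

Subtract column by column in base 8:
  3-2 → 1
  2-3 → 7 (borrow)
  3-2-1 → 0
  3-6 → 5 (borrow)
  3-1-1 → 1
  5-4 → 1
  0-6 → 2 (borrow)
  6-5-1 → 0
  0-6 → 2 (borrow)
  1-0-1 → 0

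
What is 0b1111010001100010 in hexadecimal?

Group the bits into nibbles: 1111 0100 0110 0010 → f462.

0xf462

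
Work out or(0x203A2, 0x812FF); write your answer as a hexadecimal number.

0xA13FF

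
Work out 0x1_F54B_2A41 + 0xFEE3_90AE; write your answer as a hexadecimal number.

Add column by column in base 16, right to left:
  1+E = F
  4+A = E
  A+0 = A
  2+9 = B
  B+3 = E
  4+E = 2 carry 1
  5+E+1 = 4 carry 1
  F+F+1 = F carry 1
  1+0+1 = 2

0x2F42EBAEF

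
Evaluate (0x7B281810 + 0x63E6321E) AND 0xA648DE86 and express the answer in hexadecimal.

0x86084A06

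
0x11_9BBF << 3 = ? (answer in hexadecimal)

3 bits is not a whole number of base-16 digits; in binary: 100011001101110111111 << 3 = 100011001101110111111000.

0x8CDDF8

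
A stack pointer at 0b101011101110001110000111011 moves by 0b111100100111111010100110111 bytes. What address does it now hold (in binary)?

Add column by column in base 2, right to left:
  1+1 = 0 carry 1
  1+1+1 = 1 carry 1
  0+1+1 = 0 carry 1
  1+0+1 = 0 carry 1
  1+1+1 = 1 carry 1
  1+1+1 = 1 carry 1
  0+0+1 = 1
  0+0 = 0
  0+1 = 1
  0+0 = 0
  1+1 = 0 carry 1
  1+0+1 = 0 carry 1
  1+1+1 = 1 carry 1
  0+1+1 = 0 carry 1
  0+1+1 = 0 carry 1
  0+1+1 = 0 carry 1
  1+1+1 = 1 carry 1
  1+1+1 = 1 carry 1
  1+0+1 = 0 carry 1
  0+0+1 = 1
  1+1 = 0 carry 1
  1+0+1 = 0 carry 1
  1+0+1 = 0 carry 1
  0+1+1 = 0 carry 1
  1+1+1 = 1 carry 1
  0+1+1 = 0 carry 1
  1+1+1 = 1 carry 1
  final carry 1

0b1101000010110001000101110010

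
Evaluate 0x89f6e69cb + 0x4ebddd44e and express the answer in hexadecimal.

Add column by column in base 16, right to left:
  b+e = 9 carry 1
  c+4+1 = 1 carry 1
  9+4+1 = e
  6+d = 3 carry 1
  e+d+1 = c carry 1
  6+d+1 = 4 carry 1
  f+b+1 = b carry 1
  9+e+1 = 8 carry 1
  8+4+1 = d

0xd8b4c3e19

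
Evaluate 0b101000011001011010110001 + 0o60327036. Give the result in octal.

0o130642317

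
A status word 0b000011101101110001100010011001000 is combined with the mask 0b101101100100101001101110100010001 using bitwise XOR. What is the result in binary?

XOR bit by bit (1 where the bits differ):
  000011101101110001100010011001000
^ 101101100100101001101110100010001
= 101110001001011000001100111011001

0b101110001001011000001100111011001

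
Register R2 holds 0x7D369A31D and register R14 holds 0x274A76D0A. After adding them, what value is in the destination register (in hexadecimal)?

0xA48111027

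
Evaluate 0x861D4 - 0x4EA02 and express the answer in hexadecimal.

Subtract column by column in base 16:
  4-2 → 2
  D-0 → D
  1-A → 7 (borrow)
  6-E-1 → 7 (borrow)
  8-4-1 → 3

0x377D2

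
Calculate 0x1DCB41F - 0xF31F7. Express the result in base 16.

Subtract column by column in base 16:
  F-7 → 8
  1-F → 2 (borrow)
  4-1-1 → 2
  B-3 → 8
  C-F → D (borrow)
  D-0-1 → C
  1-0 → 1

0x1CD8228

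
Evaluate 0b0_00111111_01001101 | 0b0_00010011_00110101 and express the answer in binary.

OR bit by bit (1 where either bit is 1):
  00011111101001101
| 00001001100110101
= 00011111101111101

0b00011111101111101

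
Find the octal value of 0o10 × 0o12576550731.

0o125765507310

Multiply each base-8 digit by 8, carrying:
  1×8 = 8 → write 0 carry 1
  3×8+1 = 25 → write 1 carry 3
  7×8+3 = 59 → write 3 carry 7
  0×8+7 = 7 → write 7
  5×8 = 40 → write 0 carry 5
  5×8+5 = 45 → write 5 carry 5
  6×8+5 = 53 → write 5 carry 6
  7×8+6 = 62 → write 6 carry 7
  5×8+7 = 47 → write 7 carry 5
  2×8+5 = 21 → write 5 carry 2
  1×8+2 = 10 → write 2 carry 1
  remaining carry: 1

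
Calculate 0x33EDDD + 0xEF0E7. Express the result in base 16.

0x42DEC4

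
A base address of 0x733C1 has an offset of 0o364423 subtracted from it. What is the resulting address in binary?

0x733C1 = 0b1110011001111000001 in binary.
0o364423 = 0b11110100100010011 in binary.
Subtract column by column in base 2:
  1-1 → 0
  0-1 → 1 (borrow)
  0-0-1 → 1 (borrow)
  0-0-1 → 1 (borrow)
  0-1-1 → 0 (borrow)
  0-0-1 → 1 (borrow)
  1-0-1 → 0
  1-0 → 1
  1-1 → 0
  1-0 → 1
  0-0 → 0
  0-1 → 1 (borrow)
  1-0-1 → 0
  1-1 → 0
  0-1 → 1 (borrow)
  0-1-1 → 0 (borrow)
  1-1-1 → 1 (borrow)
  1-0-1 → 0
  1-0 → 1

0b1010100101010101110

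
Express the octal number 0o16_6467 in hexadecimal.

Each octal digit is 3 bits: 1=001 6=110 6=110 4=100 6=110 7=111.
Group the bits into nibbles: 1110 1101 0011 0111 → ED37.

0xED37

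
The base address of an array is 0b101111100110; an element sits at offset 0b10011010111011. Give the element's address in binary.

0b11001010100001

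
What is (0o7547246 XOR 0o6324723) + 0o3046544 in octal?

0o4732331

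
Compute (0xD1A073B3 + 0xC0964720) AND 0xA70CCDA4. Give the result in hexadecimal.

0x82048880

Add column by column in base 16, right to left:
  3+0 = 3
  B+2 = D
  3+7 = A
  7+4 = B
  0+6 = 6
  A+9 = 3 carry 1
  1+0+1 = 2
  D+C = 9 carry 1
  final carry 1
Sum = 0x19236BAD3; now AND with 0xA70CCDA4:
  1&0=0, 9&A=8, 2&7=2, 3&0=0, 6&C=4, B&C=8, A&D=8, D&A=8, 3&4=0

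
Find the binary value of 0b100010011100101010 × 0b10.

0b1000100111001010100

Multiply each base-2 digit by 2, carrying:
  0×2 = 0 → write 0
  1×2 = 2 → write 0 carry 1
  0×2+1 = 1 → write 1
  1×2 = 2 → write 0 carry 1
  0×2+1 = 1 → write 1
  1×2 = 2 → write 0 carry 1
  0×2+1 = 1 → write 1
  0×2 = 0 → write 0
  1×2 = 2 → write 0 carry 1
  1×2+1 = 3 → write 1 carry 1
  1×2+1 = 3 → write 1 carry 1
  0×2+1 = 1 → write 1
  0×2 = 0 → write 0
  1×2 = 2 → write 0 carry 1
  0×2+1 = 1 → write 1
  0×2 = 0 → write 0
  0×2 = 0 → write 0
  1×2 = 2 → write 0 carry 1
  remaining carry: 1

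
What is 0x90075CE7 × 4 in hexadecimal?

0x2401D739C

Multiply each base-16 digit by 4, carrying:
  7×4 = 28 → write C carry 1
  E×4+1 = 57 → write 9 carry 3
  C×4+3 = 51 → write 3 carry 3
  5×4+3 = 23 → write 7 carry 1
  7×4+1 = 29 → write D carry 1
  0×4+1 = 1 → write 1
  0×4 = 0 → write 0
  9×4 = 36 → write 4 carry 2
  remaining carry: 2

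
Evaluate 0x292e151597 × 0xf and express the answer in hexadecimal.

0x269b33c43d9

Multiply each base-16 digit by 15, carrying:
  7×15 = 105 → write 9 carry 6
  9×15+6 = 141 → write d carry 8
  5×15+8 = 83 → write 3 carry 5
  1×15+5 = 20 → write 4 carry 1
  5×15+1 = 76 → write c carry 4
  1×15+4 = 19 → write 3 carry 1
  e×15+1 = 211 → write 3 carry 13
  2×15+13 = 43 → write b carry 2
  9×15+2 = 137 → write 9 carry 8
  2×15+8 = 38 → write 6 carry 2
  remaining carry: 2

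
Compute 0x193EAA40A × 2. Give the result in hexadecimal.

Multiply each base-16 digit by 2, carrying:
  A×2 = 20 → write 4 carry 1
  0×2+1 = 1 → write 1
  4×2 = 8 → write 8
  A×2 = 20 → write 4 carry 1
  A×2+1 = 21 → write 5 carry 1
  E×2+1 = 29 → write D carry 1
  3×2+1 = 7 → write 7
  9×2 = 18 → write 2 carry 1
  1×2+1 = 3 → write 3

0x327D54814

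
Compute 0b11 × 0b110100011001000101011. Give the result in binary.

Multiply each base-2 digit by 3, carrying:
  1×3 = 3 → write 1 carry 1
  1×3+1 = 4 → write 0 carry 2
  0×3+2 = 2 → write 0 carry 1
  1×3+1 = 4 → write 0 carry 2
  0×3+2 = 2 → write 0 carry 1
  1×3+1 = 4 → write 0 carry 2
  0×3+2 = 2 → write 0 carry 1
  0×3+1 = 1 → write 1
  0×3 = 0 → write 0
  1×3 = 3 → write 1 carry 1
  0×3+1 = 1 → write 1
  0×3 = 0 → write 0
  1×3 = 3 → write 1 carry 1
  1×3+1 = 4 → write 0 carry 2
  0×3+2 = 2 → write 0 carry 1
  0×3+1 = 1 → write 1
  0×3 = 0 → write 0
  1×3 = 3 → write 1 carry 1
  0×3+1 = 1 → write 1
  1×3 = 3 → write 1 carry 1
  1×3+1 = 4 → write 0 carry 2
  remaining carry: 10

0b10011101001011010000001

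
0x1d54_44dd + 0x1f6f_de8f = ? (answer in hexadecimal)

0x3cc4236c

Add column by column in base 16, right to left:
  d+f = c carry 1
  d+8+1 = 6 carry 1
  4+e+1 = 3 carry 1
  4+d+1 = 2 carry 1
  4+f+1 = 4 carry 1
  5+6+1 = c
  d+f = c carry 1
  1+1+1 = 3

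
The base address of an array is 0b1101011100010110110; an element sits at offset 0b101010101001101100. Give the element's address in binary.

0b10010110001100100010

Add column by column in base 2, right to left:
  0+0 = 0
  1+0 = 1
  1+1 = 0 carry 1
  0+1+1 = 0 carry 1
  1+0+1 = 0 carry 1
  1+1+1 = 1 carry 1
  0+1+1 = 0 carry 1
  1+0+1 = 0 carry 1
  0+0+1 = 1
  0+1 = 1
  0+0 = 0
  1+1 = 0 carry 1
  1+0+1 = 0 carry 1
  1+1+1 = 1 carry 1
  0+0+1 = 1
  1+1 = 0 carry 1
  0+0+1 = 1
  1+1 = 0 carry 1
  1+0+1 = 0 carry 1
  final carry 1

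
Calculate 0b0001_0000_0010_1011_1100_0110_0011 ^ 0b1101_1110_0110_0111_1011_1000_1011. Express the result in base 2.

XOR bit by bit (1 where the bits differ):
  0001000000101011110001100011
^ 1101111001100111101110001011
= 1100111001001100011111101000

0b1100111001001100011111101000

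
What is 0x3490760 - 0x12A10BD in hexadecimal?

0x21EF6A3

Subtract column by column in base 16:
  0-D → 3 (borrow)
  6-B-1 → A (borrow)
  7-0-1 → 6
  0-1 → F (borrow)
  9-A-1 → E (borrow)
  4-2-1 → 1
  3-1 → 2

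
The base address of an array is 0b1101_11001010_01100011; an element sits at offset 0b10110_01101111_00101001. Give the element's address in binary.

Add column by column in base 2, right to left:
  1+1 = 0 carry 1
  1+0+1 = 0 carry 1
  0+0+1 = 1
  0+1 = 1
  0+0 = 0
  1+1 = 0 carry 1
  1+0+1 = 0 carry 1
  0+0+1 = 1
  0+1 = 1
  1+1 = 0 carry 1
  0+1+1 = 0 carry 1
  1+1+1 = 1 carry 1
  0+0+1 = 1
  0+1 = 1
  1+1 = 0 carry 1
  1+0+1 = 0 carry 1
  1+0+1 = 0 carry 1
  0+1+1 = 0 carry 1
  1+1+1 = 1 carry 1
  1+0+1 = 0 carry 1
  0+1+1 = 0 carry 1
  final carry 1

0b1001000011100110001100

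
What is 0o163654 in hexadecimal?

Each octal digit is 3 bits: 1=001 6=110 3=011 6=110 5=101 4=100.
Group the bits into nibbles: 1110 0111 1010 1100 → e7ac.

0xe7ac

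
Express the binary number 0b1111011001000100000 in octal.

Group the bits in threes: 001 111 011 001 000 100 000 → 1731040.

0o1731040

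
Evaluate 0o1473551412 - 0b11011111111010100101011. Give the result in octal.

0b11011111111010100101011 = 0o33772453 in octal.
Subtract column by column in base 8:
  2-3 → 7 (borrow)
  1-5-1 → 3 (borrow)
  4-4-1 → 7 (borrow)
  1-2-1 → 6 (borrow)
  5-7-1 → 5 (borrow)
  5-7-1 → 5 (borrow)
  3-3-1 → 7 (borrow)
  7-3-1 → 3
  4-0 → 4
  1-0 → 1

0o1437556737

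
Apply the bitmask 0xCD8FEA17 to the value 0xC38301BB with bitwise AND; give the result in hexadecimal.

AND each hex digit independently (no carries):
  C&C=C, 3&D=1, 8&8=8, 3&F=3, 0&E=0, 1&A=0, B&1=1, B&7=3

0xC1830013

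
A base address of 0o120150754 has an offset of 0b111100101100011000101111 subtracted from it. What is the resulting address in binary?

0b10011100000101110111101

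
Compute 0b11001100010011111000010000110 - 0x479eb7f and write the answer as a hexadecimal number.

0x15100507

0b11001100010011111000010000110 = 0x1989f086 in hexadecimal.
Subtract column by column in base 16:
  6-f → 7 (borrow)
  8-7-1 → 0
  0-b → 5 (borrow)
  f-e-1 → 0
  9-9 → 0
  8-7 → 1
  9-4 → 5
  1-0 → 1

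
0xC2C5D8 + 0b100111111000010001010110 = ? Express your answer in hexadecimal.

0x1624A2E

0b100111111000010001010110 = 0x9F8456 in hexadecimal.
Add column by column in base 16, right to left:
  8+6 = E
  D+5 = 2 carry 1
  5+4+1 = A
  C+8 = 4 carry 1
  2+F+1 = 2 carry 1
  C+9+1 = 6 carry 1
  final carry 1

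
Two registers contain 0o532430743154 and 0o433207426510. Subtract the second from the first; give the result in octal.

0o77221314444

Subtract column by column in base 8:
  4-0 → 4
  5-1 → 4
  1-5 → 4 (borrow)
  3-6-1 → 4 (borrow)
  4-2-1 → 1
  7-4 → 3
  0-7 → 1 (borrow)
  3-0-1 → 2
  4-2 → 2
  2-3 → 7 (borrow)
  3-3-1 → 7 (borrow)
  5-4-1 → 0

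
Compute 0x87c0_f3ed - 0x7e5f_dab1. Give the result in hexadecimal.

0x961193c

Subtract column by column in base 16:
  d-1 → c
  e-b → 3
  3-a → 9 (borrow)
  f-d-1 → 1
  0-f → 1 (borrow)
  c-5-1 → 6
  7-e → 9 (borrow)
  8-7-1 → 0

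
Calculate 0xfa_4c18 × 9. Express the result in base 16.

Multiply each base-16 digit by 9, carrying:
  8×9 = 72 → write 8 carry 4
  1×9+4 = 13 → write d
  c×9 = 108 → write c carry 6
  4×9+6 = 42 → write a carry 2
  a×9+2 = 92 → write c carry 5
  f×9+5 = 140 → write c carry 8
  remaining carry: 8

0x8ccacd8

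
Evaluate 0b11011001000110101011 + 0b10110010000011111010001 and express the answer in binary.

Add column by column in base 2, right to left:
  1+1 = 0 carry 1
  1+0+1 = 0 carry 1
  0+0+1 = 1
  1+0 = 1
  0+1 = 1
  1+0 = 1
  0+1 = 1
  1+1 = 0 carry 1
  1+1+1 = 1 carry 1
  0+1+1 = 0 carry 1
  0+1+1 = 0 carry 1
  0+0+1 = 1
  1+0 = 1
  0+0 = 0
  0+0 = 0
  1+0 = 1
  1+1 = 0 carry 1
  0+0+1 = 1
  1+0 = 1
  1+1 = 0 carry 1
  0+1+1 = 0 carry 1
  0+0+1 = 1
  0+1 = 1

0b11001101001100101111100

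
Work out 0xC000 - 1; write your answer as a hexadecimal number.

0xBFFF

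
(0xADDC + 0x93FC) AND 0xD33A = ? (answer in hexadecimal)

Add column by column in base 16, right to left:
  C+C = 8 carry 1
  D+F+1 = D carry 1
  D+3+1 = 1 carry 1
  A+9+1 = 4 carry 1
  final carry 1
Sum = 0x141D8; now AND with 0xD33A:
  1&0=0, 4&D=4, 1&3=1, D&3=1, 8&A=8

0x4118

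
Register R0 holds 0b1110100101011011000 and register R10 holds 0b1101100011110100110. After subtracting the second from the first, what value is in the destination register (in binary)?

0b1000001100110010

Subtract column by column in base 2:
  0-0 → 0
  0-1 → 1 (borrow)
  0-1-1 → 0 (borrow)
  1-0-1 → 0
  1-0 → 1
  0-1 → 1 (borrow)
  1-0-1 → 0
  1-1 → 0
  0-1 → 1 (borrow)
  1-1-1 → 1 (borrow)
  0-1-1 → 0 (borrow)
  1-0-1 → 0
  0-0 → 0
  0-0 → 0
  1-1 → 0
  0-1 → 1 (borrow)
  1-0-1 → 0
  1-1 → 0
  1-1 → 0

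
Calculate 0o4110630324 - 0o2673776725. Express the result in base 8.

0o1214631377

Subtract column by column in base 8:
  4-5 → 7 (borrow)
  2-2-1 → 7 (borrow)
  3-7-1 → 3 (borrow)
  0-6-1 → 1 (borrow)
  3-7-1 → 3 (borrow)
  6-7-1 → 6 (borrow)
  0-3-1 → 4 (borrow)
  1-7-1 → 1 (borrow)
  1-6-1 → 2 (borrow)
  4-2-1 → 1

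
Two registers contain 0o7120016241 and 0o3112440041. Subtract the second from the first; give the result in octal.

0o4005356200

Subtract column by column in base 8:
  1-1 → 0
  4-4 → 0
  2-0 → 2
  6-0 → 6
  1-4 → 5 (borrow)
  0-4-1 → 3 (borrow)
  0-2-1 → 5 (borrow)
  2-1-1 → 0
  1-1 → 0
  7-3 → 4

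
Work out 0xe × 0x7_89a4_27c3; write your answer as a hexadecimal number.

0x6986fa2caa

Multiply each base-16 digit by 14, carrying:
  3×14 = 42 → write a carry 2
  c×14+2 = 170 → write a carry 10
  7×14+10 = 108 → write c carry 6
  2×14+6 = 34 → write 2 carry 2
  4×14+2 = 58 → write a carry 3
  a×14+3 = 143 → write f carry 8
  9×14+8 = 134 → write 6 carry 8
  8×14+8 = 120 → write 8 carry 7
  7×14+7 = 105 → write 9 carry 6
  remaining carry: 6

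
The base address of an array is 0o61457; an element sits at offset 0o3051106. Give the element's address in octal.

Add column by column in base 8, right to left:
  7+6 = 5 carry 1
  5+0+1 = 6
  4+1 = 5
  1+1 = 2
  6+5 = 3 carry 1
  0+0+1 = 1
  0+3 = 3

0o3132565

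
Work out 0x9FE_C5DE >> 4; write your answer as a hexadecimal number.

Shifting right by 4 bits = 1 hex digit: drop the last 1.

0x9FEC5D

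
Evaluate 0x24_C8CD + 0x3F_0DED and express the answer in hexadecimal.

Add column by column in base 16, right to left:
  D+D = A carry 1
  C+E+1 = B carry 1
  8+D+1 = 6 carry 1
  C+0+1 = D
  4+F = 3 carry 1
  2+3+1 = 6

0x63D6BA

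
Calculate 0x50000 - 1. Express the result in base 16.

0x4FFFF

The trailing 4 digits are 0, so subtracting 1 borrows through: they become F and the next digit up decrements.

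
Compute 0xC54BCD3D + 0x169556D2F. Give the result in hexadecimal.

Add column by column in base 16, right to left:
  D+F = C carry 1
  3+2+1 = 6
  D+D = A carry 1
  C+6+1 = 3 carry 1
  B+5+1 = 1 carry 1
  4+5+1 = A
  5+9 = E
  C+6 = 2 carry 1
  0+1+1 = 2

0x22EA13A6C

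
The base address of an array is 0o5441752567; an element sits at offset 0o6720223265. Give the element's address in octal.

Add column by column in base 8, right to left:
  7+5 = 4 carry 1
  6+6+1 = 5 carry 1
  5+2+1 = 0 carry 1
  2+3+1 = 6
  5+2 = 7
  7+2 = 1 carry 1
  1+0+1 = 2
  4+2 = 6
  4+7 = 3 carry 1
  5+6+1 = 4 carry 1
  final carry 1

0o14362176054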